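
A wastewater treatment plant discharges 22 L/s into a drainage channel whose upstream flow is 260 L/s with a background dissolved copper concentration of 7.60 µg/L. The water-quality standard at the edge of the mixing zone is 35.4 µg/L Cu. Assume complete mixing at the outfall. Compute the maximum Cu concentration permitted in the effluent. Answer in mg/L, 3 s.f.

22 L/s = 0.022 m³/s.
260 L/s = 0.26 m³/s.
7.60 µg/L = 0.0076 mg/L.
35.4 µg/L = 0.0354 mg/L.
Mass balance: 0.0354·0.282 = 0.022·Cₑ + 0.26·0.0076.
Cₑ = (0.009983 − 0.001976) / 0.022 = 0.3639 mg/L.

0.364 mg/L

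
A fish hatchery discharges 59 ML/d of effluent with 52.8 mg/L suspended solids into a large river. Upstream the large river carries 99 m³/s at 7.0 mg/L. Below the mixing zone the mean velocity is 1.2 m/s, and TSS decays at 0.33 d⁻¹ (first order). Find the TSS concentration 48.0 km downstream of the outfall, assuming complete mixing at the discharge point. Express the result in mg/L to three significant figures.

6.28 mg/L

59 ML/d = 0.6829 m³/s.
After complete mixing, C₀ = (0.6829·52.8 + 99·7) / 99.68 = 7.314 mg/L.
Travel time t = 4.8e+04 m / 1.2 m/s = 4e+04 s = 0.463 d.
C = 7.314·exp(−0.33·0.463) = 7.314·0.8583 = 6.278 mg/L.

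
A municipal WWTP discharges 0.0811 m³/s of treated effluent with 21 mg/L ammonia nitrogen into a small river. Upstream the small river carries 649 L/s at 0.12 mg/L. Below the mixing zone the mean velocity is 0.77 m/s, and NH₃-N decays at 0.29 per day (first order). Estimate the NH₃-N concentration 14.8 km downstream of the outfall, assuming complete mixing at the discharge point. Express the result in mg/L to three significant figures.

2.29 mg/L

649 L/s = 0.649 m³/s.
After complete mixing, C₀ = (0.0811·21 + 0.649·0.12) / 0.7301 = 2.439 mg/L.
Travel time t = 1.48e+04 m / 0.77 m/s = 1.922e+04 s = 0.2225 d.
C = 2.439·exp(−0.29·0.2225) = 2.439·0.9375 = 2.287 mg/L.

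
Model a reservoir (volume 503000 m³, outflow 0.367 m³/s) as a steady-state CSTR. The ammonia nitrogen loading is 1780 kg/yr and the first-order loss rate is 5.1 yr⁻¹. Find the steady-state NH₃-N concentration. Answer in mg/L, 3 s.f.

Outflow Q = 0.367 m³/s × 3.156e+07 s/yr = 1.158e+07 m³/yr.
Steady-state CSTR mass balance: W = Q·C + k·V·C, so C = W/(Q + kV).
Q + kV = 1.158e+07 + 5.1·503000 = 1.415e+07 m³/yr.
C = 1780/1.415e+07 = 0.0001258 kg/m³ = 0.1258 mg/L.

0.126 mg/L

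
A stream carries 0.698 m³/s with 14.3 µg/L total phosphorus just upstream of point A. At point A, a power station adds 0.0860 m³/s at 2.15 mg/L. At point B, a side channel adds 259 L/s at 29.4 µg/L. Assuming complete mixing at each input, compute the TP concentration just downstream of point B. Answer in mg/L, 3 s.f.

14.3 µg/L = 0.0143 mg/L.
After input A: C = (0.698·0.0143 + 0.086·2.15) / 0.784 = 0.2486 mg/L.
259 L/s = 0.259 m³/s.
29.4 µg/L = 0.0294 mg/L.
After input B: C = (0.784·0.2486 + 0.259·0.0294) / 1.043 = 0.1941 mg/L.

0.194 mg/L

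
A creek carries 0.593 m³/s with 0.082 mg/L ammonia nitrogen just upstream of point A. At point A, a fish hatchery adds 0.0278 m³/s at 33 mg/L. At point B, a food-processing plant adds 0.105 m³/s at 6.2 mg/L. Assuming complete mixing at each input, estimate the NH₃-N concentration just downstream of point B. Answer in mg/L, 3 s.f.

2.23 mg/L

After input A: C = (0.593·0.082 + 0.0278·33) / 0.6208 = 1.556 mg/L.
After input B: C = (0.6208·1.556 + 0.105·6.2) / 0.7258 = 2.228 mg/L.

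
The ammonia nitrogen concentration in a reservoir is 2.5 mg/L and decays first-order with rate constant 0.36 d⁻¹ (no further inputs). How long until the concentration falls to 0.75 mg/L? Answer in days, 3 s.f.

3.34 d

t = ln(C₀/C)/k = ln(2.5/0.75)/0.36 = 1.204/0.36 = 3.344 d.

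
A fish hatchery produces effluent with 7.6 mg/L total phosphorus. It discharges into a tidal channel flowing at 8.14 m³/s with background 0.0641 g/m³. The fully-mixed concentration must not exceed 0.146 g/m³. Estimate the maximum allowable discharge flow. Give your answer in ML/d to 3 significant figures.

Mass balance at complete mixing: C_std·(Q_w + Q_r) = Q_w·C_e + Q_r·C_b.
Rearranging, Q_w = Q_r·(C_std − C_b)/(C_e − C_std) = 8.14·(0.146 − 0.0641) / (7.6 − 0.146) = 0.08944 m³/s.
= 7.727 ML/d.

7.73 ML/d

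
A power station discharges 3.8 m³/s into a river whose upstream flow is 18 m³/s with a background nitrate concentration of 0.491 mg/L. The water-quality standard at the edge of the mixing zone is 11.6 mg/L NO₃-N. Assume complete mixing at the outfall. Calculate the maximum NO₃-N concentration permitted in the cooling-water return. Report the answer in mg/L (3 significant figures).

Mass balance: 11.6·21.8 = 3.8·Cₑ + 18·0.491.
Cₑ = (252.9 − 8.838) / 3.8 = 64.22 mg/L.

64.2 mg/L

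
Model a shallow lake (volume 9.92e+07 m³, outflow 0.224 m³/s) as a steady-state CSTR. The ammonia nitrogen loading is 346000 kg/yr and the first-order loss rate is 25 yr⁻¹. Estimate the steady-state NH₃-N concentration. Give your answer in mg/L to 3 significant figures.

0.139 mg/L

Outflow Q = 0.224 m³/s × 3.156e+07 s/yr = 7.069e+06 m³/yr.
Steady-state CSTR mass balance: W = Q·C + k·V·C, so C = W/(Q + kV).
Q + kV = 7.069e+06 + 25·9.92e+07 = 2.487e+09 m³/yr.
C = 346000/2.487e+09 = 0.0001391 kg/m³ = 0.1391 mg/L.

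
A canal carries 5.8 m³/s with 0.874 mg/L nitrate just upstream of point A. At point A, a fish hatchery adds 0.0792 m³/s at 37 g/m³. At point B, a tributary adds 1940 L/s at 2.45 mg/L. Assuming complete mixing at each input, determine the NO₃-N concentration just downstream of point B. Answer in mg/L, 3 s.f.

After input A: C = (5.8·0.874 + 0.0792·37) / 5.879 = 1.361 mg/L.
1940 L/s = 1.94 m³/s.
After input B: C = (5.879·1.361 + 1.94·2.45) / 7.819 = 1.631 mg/L.

1.63 mg/L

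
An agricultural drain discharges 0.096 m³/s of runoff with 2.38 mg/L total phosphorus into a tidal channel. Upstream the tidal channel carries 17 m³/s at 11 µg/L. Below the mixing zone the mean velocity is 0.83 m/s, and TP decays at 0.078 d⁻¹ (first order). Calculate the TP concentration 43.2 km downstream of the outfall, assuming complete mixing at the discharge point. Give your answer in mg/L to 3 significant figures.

0.0232 mg/L

11 µg/L = 0.011 mg/L.
After complete mixing, C₀ = (0.096·2.38 + 17·0.011) / 17.1 = 0.0243 mg/L.
Travel time t = 4.32e+04 m / 0.83 m/s = 5.205e+04 s = 0.6024 d.
C = 0.0243·exp(−0.078·0.6024) = 0.0243·0.9541 = 0.02319 mg/L.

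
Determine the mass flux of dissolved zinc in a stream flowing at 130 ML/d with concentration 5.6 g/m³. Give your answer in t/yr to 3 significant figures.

130 ML/d = 1.505 m³/s.
Mass flux = Q·C = 1.505 m³/s × 5.6 g/m³ = 8.426 g/s.
= 8.426 g/s × 31.56 = 265.9 t/yr.

266 t/yr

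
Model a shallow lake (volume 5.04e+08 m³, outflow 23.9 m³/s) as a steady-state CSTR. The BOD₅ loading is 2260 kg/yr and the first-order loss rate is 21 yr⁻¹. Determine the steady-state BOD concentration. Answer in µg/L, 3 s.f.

0.199 µg/L

Outflow Q = 23.9 m³/s × 3.156e+07 s/yr = 7.542e+08 m³/yr.
Steady-state CSTR mass balance: W = Q·C + k·V·C, so C = W/(Q + kV).
Q + kV = 7.542e+08 + 21·5.04e+08 = 1.134e+10 m³/yr.
C = 2260/1.134e+10 = 1.993e-07 kg/m³ = 0.0001993 mg/L = 0.1993 µg/L.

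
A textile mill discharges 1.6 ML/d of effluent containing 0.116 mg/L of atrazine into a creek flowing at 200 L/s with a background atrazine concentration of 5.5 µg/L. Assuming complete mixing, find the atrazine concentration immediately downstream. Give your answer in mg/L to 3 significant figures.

1.6 ML/d = 0.01852 m³/s.
200 L/s = 0.2 m³/s.
5.5 µg/L = 0.0055 mg/L.
By mass balance at complete mixing, C = (0.01852·0.116 + 0.2·0.0055) / (0.01852 + 0.2) = 0.003248/0.2185 = 0.01486 mg/L.

0.0149 mg/L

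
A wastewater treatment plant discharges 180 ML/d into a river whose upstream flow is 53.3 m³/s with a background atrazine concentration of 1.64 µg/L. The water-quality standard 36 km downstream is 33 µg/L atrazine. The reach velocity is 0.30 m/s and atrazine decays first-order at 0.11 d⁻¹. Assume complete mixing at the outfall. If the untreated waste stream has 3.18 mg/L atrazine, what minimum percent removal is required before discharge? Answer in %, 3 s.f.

180 ML/d = 2.083 m³/s.
1.64 µg/L = 0.00164 mg/L.
33 µg/L = 0.033 mg/L.
Travel time to the compliance point: t = 3.6e+04/0.30 = 1.2e+05 s = 1.389 d; decay factor exp(−0.11·1.389) = 0.8583.
So the concentration just after mixing may be at most 0.033/0.8583 = 0.03845 mg/L.
Mass balance: 0.03845·55.38 = 2.083·Cₑ + 53.3·0.00164.
Cₑ = (2.129 − 0.08741) / 2.083 = 0.9801 mg/L.
Required removal = 1 − 0.9801/3.18 = 69.18 %.

69.2 %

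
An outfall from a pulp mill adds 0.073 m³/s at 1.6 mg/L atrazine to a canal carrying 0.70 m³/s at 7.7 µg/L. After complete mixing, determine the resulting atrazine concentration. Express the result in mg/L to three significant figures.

7.7 µg/L = 0.0077 mg/L.
Flow-weighted mixing gives C = (0.073·1.6 + 0.7·0.0077) / (0.073 + 0.7) = 0.1222/0.773 = 0.1581 mg/L.

0.158 mg/L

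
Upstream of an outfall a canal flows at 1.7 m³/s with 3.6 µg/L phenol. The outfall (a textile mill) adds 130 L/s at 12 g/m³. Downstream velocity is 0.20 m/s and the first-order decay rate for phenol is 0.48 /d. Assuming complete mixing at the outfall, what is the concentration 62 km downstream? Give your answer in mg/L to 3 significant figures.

130 L/s = 0.13 m³/s.
3.6 µg/L = 0.0036 mg/L.
After complete mixing, C₀ = (0.13·12 + 1.7·0.0036) / 1.83 = 0.8558 mg/L.
Travel time t = 6.2e+04 m / 0.20 m/s = 3.1e+05 s = 3.588 d.
C = 0.8558·exp(−0.48·3.588) = 0.8558·0.1787 = 0.1529 mg/L.

0.153 mg/L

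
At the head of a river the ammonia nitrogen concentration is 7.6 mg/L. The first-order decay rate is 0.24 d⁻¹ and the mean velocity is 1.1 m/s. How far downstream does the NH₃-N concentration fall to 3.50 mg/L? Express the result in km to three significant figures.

From C = C₀·e^(−kt), t = ln(C₀/C)/k = ln(7.6/3.50)/0.24 = 0.7754/0.24 = 3.231 d.
Distance = v·t = 1.1 m/s × 2.791e+05 s = 3.071e+05 m = 307.1 km.

307 km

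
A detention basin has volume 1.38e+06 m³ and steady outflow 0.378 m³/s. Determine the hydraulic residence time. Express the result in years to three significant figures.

0.116 yr

Q = 0.378 m³/s × 3.156e+07 s/yr = 1.193e+07 m³/yr.
Hydraulic residence time τ = V/Q = 1.38e+06/1.193e+07 = 0.1157 yr.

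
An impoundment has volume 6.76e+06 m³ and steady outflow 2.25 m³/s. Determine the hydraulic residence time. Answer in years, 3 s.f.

Q = 2.25 m³/s × 3.156e+07 s/yr = 7.1e+07 m³/yr.
Hydraulic residence time τ = V/Q = 6.76e+06/7.1e+07 = 0.09521 yr.

0.0952 yr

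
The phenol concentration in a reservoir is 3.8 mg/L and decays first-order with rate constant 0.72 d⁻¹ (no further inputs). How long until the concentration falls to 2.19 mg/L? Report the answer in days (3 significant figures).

t = ln(C₀/C)/k = ln(3.8/2.19)/0.72 = 0.5511/0.72 = 0.7654 d.

0.765 d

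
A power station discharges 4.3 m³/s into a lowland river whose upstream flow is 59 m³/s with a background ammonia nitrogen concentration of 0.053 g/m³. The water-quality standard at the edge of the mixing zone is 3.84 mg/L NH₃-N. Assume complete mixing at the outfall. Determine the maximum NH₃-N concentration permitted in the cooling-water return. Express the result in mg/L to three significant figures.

55.8 mg/L

Mass balance: 3.84·63.3 = 4.3·Cₑ + 59·0.053.
Cₑ = (243.1 − 3.127) / 4.3 = 55.8 mg/L.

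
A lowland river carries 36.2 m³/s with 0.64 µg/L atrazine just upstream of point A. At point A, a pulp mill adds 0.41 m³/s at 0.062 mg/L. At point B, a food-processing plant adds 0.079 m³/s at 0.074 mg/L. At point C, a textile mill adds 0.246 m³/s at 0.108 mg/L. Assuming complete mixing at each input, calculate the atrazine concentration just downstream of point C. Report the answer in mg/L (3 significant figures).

0.00219 mg/L

0.64 µg/L = 0.00064 mg/L.
After input A: C = (36.2·0.00064 + 0.41·0.062) / 36.61 = 0.001327 mg/L.
After input B: C = (36.61·0.001327 + 0.079·0.074) / 36.69 = 0.001484 mg/L.
After input C: C = (36.69·0.001484 + 0.246·0.108) / 36.94 = 0.002193 mg/L.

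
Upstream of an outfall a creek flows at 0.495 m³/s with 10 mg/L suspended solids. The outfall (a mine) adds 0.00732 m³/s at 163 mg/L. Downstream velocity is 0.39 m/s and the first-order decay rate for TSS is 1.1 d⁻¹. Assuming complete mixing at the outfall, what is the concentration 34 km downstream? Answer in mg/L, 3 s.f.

After complete mixing, C₀ = (0.00732·163 + 0.495·10) / 0.5023 = 12.23 mg/L.
Travel time t = 3.4e+04 m / 0.39 m/s = 8.718e+04 s = 1.009 d.
C = 12.23·exp(−1.1·1.009) = 12.23·0.3296 = 4.031 mg/L.

4.03 mg/L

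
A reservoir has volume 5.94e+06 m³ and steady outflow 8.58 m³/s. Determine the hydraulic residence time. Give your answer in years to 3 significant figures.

Q = 8.58 m³/s × 3.156e+07 s/yr = 2.708e+08 m³/yr.
Hydraulic residence time τ = V/Q = 5.94e+06/2.708e+08 = 0.02194 yr.

0.0219 yr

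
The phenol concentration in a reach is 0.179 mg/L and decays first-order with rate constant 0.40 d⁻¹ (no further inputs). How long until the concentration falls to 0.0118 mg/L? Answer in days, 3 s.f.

6.80 d

t = ln(C₀/C)/k = ln(0.179/0.0118)/0.40 = 2.719/0.40 = 6.798 d.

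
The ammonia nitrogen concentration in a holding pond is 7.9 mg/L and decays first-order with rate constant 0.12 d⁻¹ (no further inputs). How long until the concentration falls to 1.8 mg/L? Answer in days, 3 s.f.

12.3 d

t = ln(C₀/C)/k = ln(7.9/1.8)/0.12 = 1.479/0.12 = 12.33 d.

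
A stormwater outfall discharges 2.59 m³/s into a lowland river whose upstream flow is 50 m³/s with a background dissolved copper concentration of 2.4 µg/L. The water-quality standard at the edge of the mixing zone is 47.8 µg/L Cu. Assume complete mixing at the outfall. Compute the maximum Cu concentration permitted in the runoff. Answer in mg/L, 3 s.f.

0.924 mg/L

2.4 µg/L = 0.0024 mg/L.
47.8 µg/L = 0.0478 mg/L.
Mass balance: 0.0478·52.59 = 2.59·Cₑ + 50·0.0024.
Cₑ = (2.514 − 0.12) / 2.59 = 0.9242 mg/L.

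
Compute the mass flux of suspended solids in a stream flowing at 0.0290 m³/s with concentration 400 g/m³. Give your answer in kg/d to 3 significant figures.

1000 kg/d

Mass flux = Q·C = 0.029 m³/s × 400 g/m³ = 11.6 g/s.
= 11.6 g/s × 86.4 = 1002 kg/d.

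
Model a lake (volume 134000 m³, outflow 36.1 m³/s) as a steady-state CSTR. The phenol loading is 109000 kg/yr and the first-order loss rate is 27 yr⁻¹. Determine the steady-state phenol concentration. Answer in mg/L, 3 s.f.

Outflow Q = 36.1 m³/s × 3.156e+07 s/yr = 1.139e+09 m³/yr.
Steady-state CSTR mass balance: W = Q·C + k·V·C, so C = W/(Q + kV).
Q + kV = 1.139e+09 + 27·134000 = 1.143e+09 m³/yr.
C = 109000/1.143e+09 = 9.538e-05 kg/m³ = 0.09538 mg/L.

0.0954 mg/L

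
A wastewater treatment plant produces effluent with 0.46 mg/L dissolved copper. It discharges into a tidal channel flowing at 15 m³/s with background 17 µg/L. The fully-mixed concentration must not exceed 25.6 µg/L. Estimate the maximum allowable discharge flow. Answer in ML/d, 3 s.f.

25.7 ML/d

17 µg/L = 0.017 mg/L.
25.6 µg/L = 0.0256 mg/L.
Mass balance at complete mixing: C_std·(Q_w + Q_r) = Q_w·C_e + Q_r·C_b.
Rearranging, Q_w = Q_r·(C_std − C_b)/(C_e − C_std) = 15·(0.0256 − 0.017) / (0.46 − 0.0256) = 0.297 m³/s.
= 25.66 ML/d.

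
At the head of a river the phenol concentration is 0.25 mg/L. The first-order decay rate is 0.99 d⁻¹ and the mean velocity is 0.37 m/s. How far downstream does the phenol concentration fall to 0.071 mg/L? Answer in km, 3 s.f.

From C = C₀·e^(−kt), t = ln(C₀/C)/k = ln(0.25/0.071)/0.99 = 1.259/0.99 = 1.271 d.
Distance = v·t = 0.37 m/s × 1.099e+05 s = 4.065e+04 m = 40.65 km.

40.6 km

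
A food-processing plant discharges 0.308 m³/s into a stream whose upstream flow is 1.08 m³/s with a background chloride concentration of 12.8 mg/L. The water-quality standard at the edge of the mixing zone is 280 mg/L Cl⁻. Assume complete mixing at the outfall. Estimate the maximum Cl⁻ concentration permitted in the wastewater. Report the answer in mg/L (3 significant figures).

Mass balance: 280·1.388 = 0.308·Cₑ + 1.08·12.8.
Cₑ = (388.6 − 13.82) / 0.308 = 1217 mg/L.

1220 mg/L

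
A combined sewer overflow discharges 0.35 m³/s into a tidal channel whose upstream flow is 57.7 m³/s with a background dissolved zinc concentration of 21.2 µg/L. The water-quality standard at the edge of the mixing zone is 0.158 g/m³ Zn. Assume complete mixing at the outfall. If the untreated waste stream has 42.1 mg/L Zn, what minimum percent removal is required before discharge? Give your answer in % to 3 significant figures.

46.1 %

21.2 µg/L = 0.0212 mg/L.
Mass balance: 0.158·58.05 = 0.35·Cₑ + 57.7·0.0212.
Cₑ = (9.172 − 1.223) / 0.35 = 22.71 mg/L.
Required removal = 1 − 22.71/42.1 = 46.06 %.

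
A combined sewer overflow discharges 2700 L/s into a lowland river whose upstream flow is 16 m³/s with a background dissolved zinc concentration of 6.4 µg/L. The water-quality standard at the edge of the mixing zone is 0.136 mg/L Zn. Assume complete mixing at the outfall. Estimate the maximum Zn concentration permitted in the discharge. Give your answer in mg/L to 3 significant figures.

2700 L/s = 2.7 m³/s.
6.4 µg/L = 0.0064 mg/L.
Mass balance: 0.136·18.7 = 2.7·Cₑ + 16·0.0064.
Cₑ = (2.543 − 0.1024) / 2.7 = 0.904 mg/L.

0.904 mg/L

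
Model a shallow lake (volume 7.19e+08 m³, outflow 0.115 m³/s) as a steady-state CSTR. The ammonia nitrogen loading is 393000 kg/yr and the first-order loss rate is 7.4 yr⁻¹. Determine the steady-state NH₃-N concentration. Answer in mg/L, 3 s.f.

Outflow Q = 0.115 m³/s × 3.156e+07 s/yr = 3.629e+06 m³/yr.
Steady-state CSTR mass balance: W = Q·C + k·V·C, so C = W/(Q + kV).
Q + kV = 3.629e+06 + 7.4·7.19e+08 = 5.324e+09 m³/yr.
C = 393000/5.324e+09 = 7.381e-05 kg/m³ = 0.07381 mg/L.

0.0738 mg/L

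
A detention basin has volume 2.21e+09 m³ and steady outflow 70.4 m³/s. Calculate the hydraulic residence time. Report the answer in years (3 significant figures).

0.995 yr

Q = 70.4 m³/s × 3.156e+07 s/yr = 2.222e+09 m³/yr.
Hydraulic residence time τ = V/Q = 2.21e+09/2.222e+09 = 0.9948 yr.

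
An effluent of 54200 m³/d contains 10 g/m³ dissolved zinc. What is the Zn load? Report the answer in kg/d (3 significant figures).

542 kg/d

54200 m³/d = 0.6273 m³/s.
Mass flux = Q·C = 0.6273 m³/s × 10 g/m³ = 6.273 g/s.
= 6.273 g/s × 86.4 = 542 kg/d.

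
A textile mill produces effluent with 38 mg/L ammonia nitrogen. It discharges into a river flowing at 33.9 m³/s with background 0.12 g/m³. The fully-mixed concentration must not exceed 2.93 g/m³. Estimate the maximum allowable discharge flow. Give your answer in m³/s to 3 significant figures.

2.72 m³/s

Mass balance at complete mixing: C_std·(Q_w + Q_r) = Q_w·C_e + Q_r·C_b.
Rearranging, Q_w = Q_r·(C_std − C_b)/(C_e − C_std) = 33.9·(2.93 − 0.12) / (38 − 2.93) = 2.716 m³/s.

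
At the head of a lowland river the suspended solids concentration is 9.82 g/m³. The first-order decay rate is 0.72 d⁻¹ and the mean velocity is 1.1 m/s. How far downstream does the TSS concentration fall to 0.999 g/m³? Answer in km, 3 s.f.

From C = C₀·e^(−kt), t = ln(C₀/C)/k = ln(9.82/0.999)/0.72 = 2.285/0.72 = 3.174 d.
Distance = v·t = 1.1 m/s × 2.743e+05 s = 3.017e+05 m = 301.7 km.

302 km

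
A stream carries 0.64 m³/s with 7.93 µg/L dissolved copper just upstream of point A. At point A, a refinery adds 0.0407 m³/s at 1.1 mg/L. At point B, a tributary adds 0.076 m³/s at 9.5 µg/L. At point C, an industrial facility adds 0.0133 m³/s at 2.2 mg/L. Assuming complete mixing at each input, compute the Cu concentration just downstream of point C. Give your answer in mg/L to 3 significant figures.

7.93 µg/L = 0.00793 mg/L.
After input A: C = (0.64·0.00793 + 0.0407·1.1) / 0.6807 = 0.07323 mg/L.
9.5 µg/L = 0.0095 mg/L.
After input B: C = (0.6807·0.07323 + 0.076·0.0095) / 0.7567 = 0.06683 mg/L.
After input C: C = (0.7567·0.06683 + 0.0133·2.2) / 0.77 = 0.1037 mg/L.

0.104 mg/L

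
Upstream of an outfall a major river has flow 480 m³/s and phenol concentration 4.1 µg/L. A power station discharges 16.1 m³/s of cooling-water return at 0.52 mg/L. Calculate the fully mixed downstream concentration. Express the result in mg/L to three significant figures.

0.0208 mg/L

4.1 µg/L = 0.0041 mg/L.
By mass balance at complete mixing, C = (16.1·0.52 + 480·0.0041) / (16.1 + 480) = 10.34/496.1 = 0.02084 mg/L.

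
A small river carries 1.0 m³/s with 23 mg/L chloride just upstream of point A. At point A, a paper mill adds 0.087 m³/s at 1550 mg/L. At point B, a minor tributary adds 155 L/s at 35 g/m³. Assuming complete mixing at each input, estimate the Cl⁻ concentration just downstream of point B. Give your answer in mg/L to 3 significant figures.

After input A: C = (1·23 + 0.087·1550) / 1.087 = 145.2 mg/L.
155 L/s = 0.155 m³/s.
After input B: C = (1.087·145.2 + 0.155·35) / 1.242 = 131.5 mg/L.

131 mg/L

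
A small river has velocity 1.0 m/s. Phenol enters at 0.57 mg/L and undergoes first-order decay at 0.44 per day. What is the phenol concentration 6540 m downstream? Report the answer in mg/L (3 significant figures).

0.551 mg/L

Travel time t = 6540 m / 1.0 m/s = 6540/1.0 = 6540 s = 0.07569 d.
First-order decay: C = 0.57·exp(−0.44·0.07569) = 0.57·0.9672 = 0.5513 mg/L.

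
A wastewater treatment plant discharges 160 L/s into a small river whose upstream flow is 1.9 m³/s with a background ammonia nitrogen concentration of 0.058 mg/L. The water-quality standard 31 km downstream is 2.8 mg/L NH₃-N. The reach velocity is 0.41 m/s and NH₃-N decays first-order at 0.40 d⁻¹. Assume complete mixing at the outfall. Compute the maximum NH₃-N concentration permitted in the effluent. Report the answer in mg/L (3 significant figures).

50.5 mg/L

160 L/s = 0.16 m³/s.
Travel time to the compliance point: t = 3.1e+04/0.41 = 7.561e+04 s = 0.8751 d; decay factor exp(−0.40·0.8751) = 0.7047.
So the concentration just after mixing may be at most 2.8/0.7047 = 3.974 mg/L.
Mass balance: 3.974·2.06 = 0.16·Cₑ + 1.9·0.058.
Cₑ = (8.186 − 0.1102) / 0.16 = 50.47 mg/L.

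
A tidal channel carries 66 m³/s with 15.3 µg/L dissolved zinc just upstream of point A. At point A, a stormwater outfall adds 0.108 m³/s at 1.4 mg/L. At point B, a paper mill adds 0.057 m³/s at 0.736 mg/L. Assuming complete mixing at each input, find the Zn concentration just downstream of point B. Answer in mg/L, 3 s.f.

0.0182 mg/L

15.3 µg/L = 0.0153 mg/L.
After input A: C = (66·0.0153 + 0.108·1.4) / 66.11 = 0.01756 mg/L.
After input B: C = (66.11·0.01756 + 0.057·0.736) / 66.17 = 0.01818 mg/L.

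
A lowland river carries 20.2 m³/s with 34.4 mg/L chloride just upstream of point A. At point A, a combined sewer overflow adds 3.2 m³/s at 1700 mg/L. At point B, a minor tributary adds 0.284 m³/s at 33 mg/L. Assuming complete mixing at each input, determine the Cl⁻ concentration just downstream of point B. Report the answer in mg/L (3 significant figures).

After input A: C = (20.2·34.4 + 3.2·1700) / 23.4 = 262.2 mg/L.
After input B: C = (23.4·262.2 + 0.284·33) / 23.68 = 259.4 mg/L.

259 mg/L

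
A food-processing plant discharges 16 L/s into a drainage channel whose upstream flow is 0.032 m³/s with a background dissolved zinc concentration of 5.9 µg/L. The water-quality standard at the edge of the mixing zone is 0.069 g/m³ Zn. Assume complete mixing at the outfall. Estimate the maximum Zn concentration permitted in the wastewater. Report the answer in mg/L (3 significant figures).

16 L/s = 0.016 m³/s.
5.9 µg/L = 0.0059 mg/L.
Mass balance: 0.069·0.048 = 0.016·Cₑ + 0.032·0.0059.
Cₑ = (0.003312 − 0.0001888) / 0.016 = 0.1952 mg/L.

0.195 mg/L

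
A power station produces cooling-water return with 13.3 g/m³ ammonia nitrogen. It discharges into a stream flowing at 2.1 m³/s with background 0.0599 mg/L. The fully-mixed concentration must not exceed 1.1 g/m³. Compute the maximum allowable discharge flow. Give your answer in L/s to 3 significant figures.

Mass balance at complete mixing: C_std·(Q_w + Q_r) = Q_w·C_e + Q_r·C_b.
Rearranging, Q_w = Q_r·(C_std − C_b)/(C_e − C_std) = 2.1·(1.1 − 0.0599) / (13.3 − 1.1) = 0.179 m³/s.
= 179 L/s.

179 L/s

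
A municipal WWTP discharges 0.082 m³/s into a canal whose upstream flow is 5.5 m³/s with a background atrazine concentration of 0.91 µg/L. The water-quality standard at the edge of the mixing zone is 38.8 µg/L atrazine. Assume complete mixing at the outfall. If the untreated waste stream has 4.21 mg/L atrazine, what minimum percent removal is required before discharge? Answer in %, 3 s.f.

0.91 µg/L = 0.00091 mg/L.
38.8 µg/L = 0.0388 mg/L.
Mass balance: 0.0388·5.582 = 0.082·Cₑ + 5.5·0.00091.
Cₑ = (0.2166 − 0.005005) / 0.082 = 2.58 mg/L.
Required removal = 1 − 2.58/4.21 = 38.71 %.

38.7 %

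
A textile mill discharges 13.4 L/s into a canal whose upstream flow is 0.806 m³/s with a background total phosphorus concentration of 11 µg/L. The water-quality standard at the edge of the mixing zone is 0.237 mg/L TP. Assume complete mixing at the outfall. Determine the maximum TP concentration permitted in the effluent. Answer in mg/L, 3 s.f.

13.4 L/s = 0.0134 m³/s.
11 µg/L = 0.011 mg/L.
Mass balance: 0.237·0.8194 = 0.0134·Cₑ + 0.806·0.011.
Cₑ = (0.1942 − 0.008866) / 0.0134 = 13.83 mg/L.

13.8 mg/L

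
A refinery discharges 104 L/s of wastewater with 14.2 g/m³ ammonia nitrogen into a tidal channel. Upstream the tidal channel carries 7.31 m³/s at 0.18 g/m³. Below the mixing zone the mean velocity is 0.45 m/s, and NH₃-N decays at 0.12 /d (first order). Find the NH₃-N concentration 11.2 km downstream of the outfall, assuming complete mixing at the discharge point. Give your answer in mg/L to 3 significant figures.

0.364 mg/L

104 L/s = 0.104 m³/s.
After complete mixing, C₀ = (0.104·14.2 + 7.31·0.18) / 7.414 = 0.3767 mg/L.
Travel time t = 1.12e+04 m / 0.45 m/s = 2.489e+04 s = 0.2881 d.
C = 0.3767·exp(−0.12·0.2881) = 0.3767·0.966 = 0.3639 mg/L.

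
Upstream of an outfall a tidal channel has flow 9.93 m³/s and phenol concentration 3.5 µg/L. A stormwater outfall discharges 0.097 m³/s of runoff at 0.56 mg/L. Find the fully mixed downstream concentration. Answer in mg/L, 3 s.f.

3.5 µg/L = 0.0035 mg/L.
Conservation of mass across the mixing zone: C = (0.097·0.56 + 9.93·0.0035) / (0.097 + 9.93) = 0.08908/10.03 = 0.008884 mg/L.

0.00888 mg/L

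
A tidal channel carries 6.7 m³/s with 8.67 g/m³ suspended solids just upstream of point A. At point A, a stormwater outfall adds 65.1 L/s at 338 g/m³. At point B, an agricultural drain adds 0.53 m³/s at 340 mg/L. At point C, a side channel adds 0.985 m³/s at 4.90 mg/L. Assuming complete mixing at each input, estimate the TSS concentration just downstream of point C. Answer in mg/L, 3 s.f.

65.1 L/s = 0.0651 m³/s.
After input A: C = (6.7·8.67 + 0.0651·338) / 6.765 = 11.84 mg/L.
After input B: C = (6.765·11.84 + 0.53·340) / 7.295 = 35.68 mg/L.
After input C: C = (7.295·35.68 + 0.985·4.9) / 8.28 = 32.02 mg/L.

32.0 mg/L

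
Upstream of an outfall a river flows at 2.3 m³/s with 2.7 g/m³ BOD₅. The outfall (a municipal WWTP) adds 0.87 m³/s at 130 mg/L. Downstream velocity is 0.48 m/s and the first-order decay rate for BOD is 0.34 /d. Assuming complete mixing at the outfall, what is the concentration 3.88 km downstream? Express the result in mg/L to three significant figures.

After complete mixing, C₀ = (0.87·130 + 2.3·2.7) / 3.17 = 37.64 mg/L.
Travel time t = 3880 m / 0.48 m/s = 8083 s = 0.09356 d.
C = 37.64·exp(−0.34·0.09356) = 37.64·0.9687 = 36.46 mg/L.

36.5 mg/L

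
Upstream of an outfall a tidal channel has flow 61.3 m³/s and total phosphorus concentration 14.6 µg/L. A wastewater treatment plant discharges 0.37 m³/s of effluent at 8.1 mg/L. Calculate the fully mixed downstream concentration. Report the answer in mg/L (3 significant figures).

14.6 µg/L = 0.0146 mg/L.
Flow-weighted mixing gives C = (0.37·8.1 + 61.3·0.0146) / (0.37 + 61.3) = 3.892/61.67 = 0.06311 mg/L.

0.0631 mg/L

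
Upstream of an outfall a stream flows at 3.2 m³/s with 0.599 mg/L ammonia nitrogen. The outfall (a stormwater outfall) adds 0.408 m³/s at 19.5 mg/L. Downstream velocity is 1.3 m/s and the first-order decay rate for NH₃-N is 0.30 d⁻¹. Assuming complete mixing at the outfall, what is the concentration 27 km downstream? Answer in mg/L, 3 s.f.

After complete mixing, C₀ = (0.408·19.5 + 3.2·0.599) / 3.608 = 2.736 mg/L.
Travel time t = 2.7e+04 m / 1.3 m/s = 2.077e+04 s = 0.2404 d.
C = 2.736·exp(−0.30·0.2404) = 2.736·0.9304 = 2.546 mg/L.

2.55 mg/L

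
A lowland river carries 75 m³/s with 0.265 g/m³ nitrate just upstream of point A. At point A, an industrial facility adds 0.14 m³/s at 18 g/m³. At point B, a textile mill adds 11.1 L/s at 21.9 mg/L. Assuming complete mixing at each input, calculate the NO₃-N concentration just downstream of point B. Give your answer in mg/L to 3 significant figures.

0.301 mg/L

After input A: C = (75·0.265 + 0.14·18) / 75.14 = 0.298 mg/L.
11.1 L/s = 0.0111 m³/s.
After input B: C = (75.14·0.298 + 0.0111·21.9) / 75.15 = 0.3012 mg/L.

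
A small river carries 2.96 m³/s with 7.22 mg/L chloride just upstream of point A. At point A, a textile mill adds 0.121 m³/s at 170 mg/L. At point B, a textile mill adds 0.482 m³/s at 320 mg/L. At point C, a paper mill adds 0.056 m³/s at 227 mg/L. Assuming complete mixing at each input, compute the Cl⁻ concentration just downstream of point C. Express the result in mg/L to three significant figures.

After input A: C = (2.96·7.22 + 0.121·170) / 3.081 = 13.61 mg/L.
After input B: C = (3.081·13.61 + 0.482·320) / 3.563 = 55.06 mg/L.
After input C: C = (3.563·55.06 + 0.056·227) / 3.619 = 57.72 mg/L.

57.7 mg/L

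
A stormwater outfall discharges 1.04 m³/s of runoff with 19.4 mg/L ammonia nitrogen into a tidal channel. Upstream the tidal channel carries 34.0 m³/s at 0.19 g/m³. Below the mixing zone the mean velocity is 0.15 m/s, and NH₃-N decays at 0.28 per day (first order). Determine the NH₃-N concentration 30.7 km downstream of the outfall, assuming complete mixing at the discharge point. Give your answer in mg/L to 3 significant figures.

0.392 mg/L

After complete mixing, C₀ = (1.04·19.4 + 34·0.19) / 35.04 = 0.7602 mg/L.
Travel time t = 3.07e+04 m / 0.15 m/s = 2.047e+05 s = 2.369 d.
C = 0.7602·exp(−0.28·2.369) = 0.7602·0.5152 = 0.3916 mg/L.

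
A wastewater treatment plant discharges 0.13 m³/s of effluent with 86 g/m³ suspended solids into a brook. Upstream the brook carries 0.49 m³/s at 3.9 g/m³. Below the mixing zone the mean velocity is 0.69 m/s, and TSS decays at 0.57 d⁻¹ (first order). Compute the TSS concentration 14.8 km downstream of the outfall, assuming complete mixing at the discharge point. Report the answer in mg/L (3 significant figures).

18.3 mg/L

After complete mixing, C₀ = (0.13·86 + 0.49·3.9) / 0.62 = 21.11 mg/L.
Travel time t = 1.48e+04 m / 0.69 m/s = 2.145e+04 s = 0.2483 d.
C = 21.11·exp(−0.57·0.2483) = 21.11·0.8681 = 18.33 mg/L.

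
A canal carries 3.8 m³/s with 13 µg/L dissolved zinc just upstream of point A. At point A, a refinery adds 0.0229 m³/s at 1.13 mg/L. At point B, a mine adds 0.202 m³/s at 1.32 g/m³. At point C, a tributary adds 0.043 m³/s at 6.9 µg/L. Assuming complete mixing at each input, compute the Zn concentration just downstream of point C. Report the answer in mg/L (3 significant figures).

0.0841 mg/L

13 µg/L = 0.013 mg/L.
After input A: C = (3.8·0.013 + 0.0229·1.13) / 3.823 = 0.01969 mg/L.
After input B: C = (3.823·0.01969 + 0.202·1.32) / 4.025 = 0.08495 mg/L.
6.9 µg/L = 0.0069 mg/L.
After input C: C = (4.025·0.08495 + 0.043·0.0069) / 4.068 = 0.08413 mg/L.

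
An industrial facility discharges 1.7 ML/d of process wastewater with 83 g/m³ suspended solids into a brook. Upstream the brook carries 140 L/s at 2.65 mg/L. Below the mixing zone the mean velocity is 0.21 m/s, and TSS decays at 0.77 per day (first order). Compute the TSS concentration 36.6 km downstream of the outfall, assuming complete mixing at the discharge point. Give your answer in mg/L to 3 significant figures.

2.66 mg/L

1.7 ML/d = 0.01968 m³/s.
140 L/s = 0.14 m³/s.
After complete mixing, C₀ = (0.01968·83 + 0.14·2.65) / 0.1597 = 12.55 mg/L.
Travel time t = 3.66e+04 m / 0.21 m/s = 1.743e+05 s = 2.017 d.
C = 12.55·exp(−0.77·2.017) = 12.55·0.2116 = 2.655 mg/L.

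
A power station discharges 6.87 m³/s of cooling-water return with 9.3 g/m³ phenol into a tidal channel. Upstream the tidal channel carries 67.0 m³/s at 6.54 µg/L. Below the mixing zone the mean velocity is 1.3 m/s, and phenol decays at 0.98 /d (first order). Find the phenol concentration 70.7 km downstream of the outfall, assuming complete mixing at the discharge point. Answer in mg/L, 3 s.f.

6.54 µg/L = 0.00654 mg/L.
After complete mixing, C₀ = (6.87·9.3 + 67·0.00654) / 73.87 = 0.8708 mg/L.
Travel time t = 7.07e+04 m / 1.3 m/s = 5.438e+04 s = 0.6295 d.
C = 0.8708·exp(−0.98·0.6295) = 0.8708·0.5396 = 0.4699 mg/L.

0.470 mg/L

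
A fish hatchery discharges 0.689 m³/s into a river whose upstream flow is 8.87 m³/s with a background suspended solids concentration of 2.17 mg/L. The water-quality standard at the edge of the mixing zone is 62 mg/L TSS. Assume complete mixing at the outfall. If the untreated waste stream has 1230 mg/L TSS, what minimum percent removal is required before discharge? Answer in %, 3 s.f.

32.3 %

Mass balance: 62·9.559 = 0.689·Cₑ + 8.87·2.17.
Cₑ = (592.7 − 19.25) / 0.689 = 832.2 mg/L.
Required removal = 1 − 832.2/1230 = 32.34 %.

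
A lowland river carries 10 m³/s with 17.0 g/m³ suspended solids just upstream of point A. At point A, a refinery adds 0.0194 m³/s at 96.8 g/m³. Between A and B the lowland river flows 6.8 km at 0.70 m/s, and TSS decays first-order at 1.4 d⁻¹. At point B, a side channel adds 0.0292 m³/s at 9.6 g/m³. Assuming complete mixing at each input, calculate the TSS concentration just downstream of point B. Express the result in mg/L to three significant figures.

After input A: C = (10·17 + 0.0194·96.8) / 10.02 = 17.15 mg/L.
Over the 6.8 km reach to input B (t = 9714 s = 0.1124 d), decay gives C = 17.15·exp(−1.4·0.1124) = 14.66 mg/L.
After input B: C = (10.02·14.66 + 0.0292·9.6) / 10.05 = 14.64 mg/L.

14.6 mg/L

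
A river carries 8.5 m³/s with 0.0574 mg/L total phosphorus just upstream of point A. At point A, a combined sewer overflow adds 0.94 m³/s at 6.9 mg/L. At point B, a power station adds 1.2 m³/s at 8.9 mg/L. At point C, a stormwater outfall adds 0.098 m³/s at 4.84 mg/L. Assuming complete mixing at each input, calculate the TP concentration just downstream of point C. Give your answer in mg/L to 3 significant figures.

1.69 mg/L

After input A: C = (8.5·0.0574 + 0.94·6.9) / 9.44 = 0.7388 mg/L.
After input B: C = (9.44·0.7388 + 1.2·8.9) / 10.64 = 1.659 mg/L.
After input C: C = (10.64·1.659 + 0.098·4.84) / 10.74 = 1.688 mg/L.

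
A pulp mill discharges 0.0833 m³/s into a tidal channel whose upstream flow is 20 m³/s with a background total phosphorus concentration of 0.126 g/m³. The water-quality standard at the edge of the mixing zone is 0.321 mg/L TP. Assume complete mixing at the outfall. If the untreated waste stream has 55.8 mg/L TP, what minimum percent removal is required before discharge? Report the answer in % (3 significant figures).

15.5 %

Mass balance: 0.321·20.08 = 0.0833·Cₑ + 20·0.126.
Cₑ = (6.447 − 2.52) / 0.0833 = 47.14 mg/L.
Required removal = 1 − 47.14/55.8 = 15.52 %.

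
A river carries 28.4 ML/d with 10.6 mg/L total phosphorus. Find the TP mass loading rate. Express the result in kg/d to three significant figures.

301 kg/d

28.4 ML/d = 0.3287 m³/s.
Mass flux = Q·C = 0.3287 m³/s × 10.6 g/m³ = 3.484 g/s.
= 3.484 g/s × 86.4 = 301 kg/d.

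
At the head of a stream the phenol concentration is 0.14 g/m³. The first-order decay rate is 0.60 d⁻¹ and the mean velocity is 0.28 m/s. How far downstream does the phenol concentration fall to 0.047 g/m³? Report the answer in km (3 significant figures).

44.0 km

From C = C₀·e^(−kt), t = ln(C₀/C)/k = ln(0.14/0.047)/0.60 = 1.091/0.60 = 1.819 d.
Distance = v·t = 0.28 m/s × 1.572e+05 s = 4.401e+04 m = 44.01 km.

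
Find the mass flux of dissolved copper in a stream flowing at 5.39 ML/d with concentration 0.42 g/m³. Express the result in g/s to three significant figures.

0.0262 g/s

5.39 ML/d = 0.06238 m³/s.
Mass flux = Q·C = 0.06238 m³/s × 0.42 g/m³ = 0.0262 g/s.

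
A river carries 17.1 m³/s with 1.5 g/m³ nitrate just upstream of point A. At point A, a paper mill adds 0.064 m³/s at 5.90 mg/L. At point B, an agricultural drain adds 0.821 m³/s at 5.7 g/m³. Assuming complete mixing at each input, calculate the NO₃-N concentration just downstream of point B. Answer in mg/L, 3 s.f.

After input A: C = (17.1·1.5 + 0.064·5.9) / 17.16 = 1.516 mg/L.
After input B: C = (17.16·1.516 + 0.821·5.7) / 17.99 = 1.707 mg/L.

1.71 mg/L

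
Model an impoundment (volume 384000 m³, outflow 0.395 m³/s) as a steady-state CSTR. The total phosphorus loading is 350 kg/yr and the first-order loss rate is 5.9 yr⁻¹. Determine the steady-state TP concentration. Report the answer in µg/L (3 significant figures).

23.8 µg/L

Outflow Q = 0.395 m³/s × 3.156e+07 s/yr = 1.247e+07 m³/yr.
Steady-state CSTR mass balance: W = Q·C + k·V·C, so C = W/(Q + kV).
Q + kV = 1.247e+07 + 5.9·384000 = 1.473e+07 m³/yr.
C = 350/1.473e+07 = 2.376e-05 kg/m³ = 0.02376 mg/L = 23.76 µg/L.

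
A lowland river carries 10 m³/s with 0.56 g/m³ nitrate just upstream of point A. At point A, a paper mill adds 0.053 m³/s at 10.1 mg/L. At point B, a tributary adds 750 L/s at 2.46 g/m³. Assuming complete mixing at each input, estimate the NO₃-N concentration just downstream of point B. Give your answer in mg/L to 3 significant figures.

After input A: C = (10·0.56 + 0.053·10.1) / 10.05 = 0.6103 mg/L.
750 L/s = 0.75 m³/s.
After input B: C = (10.05·0.6103 + 0.75·2.46) / 10.8 = 0.7387 mg/L.

0.739 mg/L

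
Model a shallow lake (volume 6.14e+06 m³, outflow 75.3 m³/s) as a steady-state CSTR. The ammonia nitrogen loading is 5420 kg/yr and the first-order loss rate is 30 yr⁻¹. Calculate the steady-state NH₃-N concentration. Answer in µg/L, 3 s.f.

2.12 µg/L

Outflow Q = 75.3 m³/s × 3.156e+07 s/yr = 2.376e+09 m³/yr.
Steady-state CSTR mass balance: W = Q·C + k·V·C, so C = W/(Q + kV).
Q + kV = 2.376e+09 + 30·6.14e+06 = 2.56e+09 m³/yr.
C = 5420/2.56e+09 = 2.117e-06 kg/m³ = 0.002117 mg/L = 2.117 µg/L.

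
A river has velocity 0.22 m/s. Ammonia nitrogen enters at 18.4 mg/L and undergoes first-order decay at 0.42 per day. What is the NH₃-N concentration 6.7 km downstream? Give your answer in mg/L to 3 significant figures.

15.9 mg/L

Travel time t = 6.7 km / 0.22 m/s = 6700/0.22 = 3.045e+04 s = 0.3525 d.
First-order decay: C = 18.4·exp(−0.42·0.3525) = 18.4·0.8624 = 15.87 mg/L.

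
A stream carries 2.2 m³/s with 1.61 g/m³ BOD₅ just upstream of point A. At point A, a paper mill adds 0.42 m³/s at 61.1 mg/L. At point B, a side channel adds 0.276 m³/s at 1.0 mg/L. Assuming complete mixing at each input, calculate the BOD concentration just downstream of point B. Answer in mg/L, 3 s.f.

10.2 mg/L

After input A: C = (2.2·1.61 + 0.42·61.1) / 2.62 = 11.15 mg/L.
After input B: C = (2.62·11.15 + 0.276·1) / 2.896 = 10.18 mg/L.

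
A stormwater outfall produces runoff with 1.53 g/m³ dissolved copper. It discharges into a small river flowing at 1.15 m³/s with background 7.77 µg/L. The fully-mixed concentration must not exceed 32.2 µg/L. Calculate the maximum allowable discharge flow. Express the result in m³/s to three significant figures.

0.0188 m³/s

7.77 µg/L = 0.00777 mg/L.
32.2 µg/L = 0.0322 mg/L.
Mass balance at complete mixing: C_std·(Q_w + Q_r) = Q_w·C_e + Q_r·C_b.
Rearranging, Q_w = Q_r·(C_std − C_b)/(C_e − C_std) = 1.15·(0.0322 − 0.00777) / (1.53 − 0.0322) = 0.01876 m³/s.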